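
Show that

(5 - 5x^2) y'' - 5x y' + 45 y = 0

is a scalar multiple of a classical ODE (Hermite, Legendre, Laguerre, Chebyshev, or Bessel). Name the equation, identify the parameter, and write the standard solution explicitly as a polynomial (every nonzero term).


All three coefficients share the factor 5; dividing through by 5 gives  (1 - x^2) y'' - x y' + 9 y = 0.
This matches the Chebyshev equation (1 - x^2) y'' - x y' + n^2 y = 0 (note the -x y' term, not -2x y') with n^2 = 9, so n = 3; the polynomial solution is T_3(x).
With y = sum_k a_k x^k, matching x^k gives (k+2)(k+1) a_{k+2} = (k^2 - n^2) a_k = (k - 3)(k + 3) a_k. The right side vanishes at k = 3, so the series with the parity of 3 terminates at degree 3.
Standard normalization: leading coefficient of T_n is 2^(n-1), so a_3 = 2^2 = 4. Work downward with a_k = (k+1)(k+2) a_{k+2} / ((k - 3)(k + 3)):
  a_1 = (2)(3)(4) / ((1 - 3)(1 + 3)) = 24/(-8) = -3
Hence T_3(x) = 4 x^3 - 3 x.

T_3(x); series = 4 x^3 - 3 x


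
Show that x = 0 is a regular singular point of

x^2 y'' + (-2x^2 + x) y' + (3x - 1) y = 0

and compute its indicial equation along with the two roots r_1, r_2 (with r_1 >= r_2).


Divide by x^2 to reach normal form y'' + P_1(x) y' + P_2(x) y = 0 with P_1(x) = -2 + 1/x and P_2(x) = 3/x - 1/x^2.
x = 0 is a singular point because the y'-coefficient -2 + 1/x has a pole at x = 0 and the y-coefficient 3/x - 1/x^2 has a pole at x = 0.
It is a regular singular point because x P_1(x) = p(x) = 1 - 2x and x^2 P_2(x) = q(x) = 3x - 1 are polynomials, hence analytic at x = 0.
p(0) = 1,  q(0) = -1.
Indicial equation: r(r-1) + p(0) r + q(0) = 0, i.e. r^2 + (p(0) - 1) r + q(0) = 0, i.e. r^2 - 1 = 0.
Discriminant: (0)^2 - 4(-1) = 4, so r = (0 ± 2)/2.
Solving: r_1 = 1, r_2 = -1.

indicial: r^2 - 1 = 0; roots r_1 = 1, r_2 = -1


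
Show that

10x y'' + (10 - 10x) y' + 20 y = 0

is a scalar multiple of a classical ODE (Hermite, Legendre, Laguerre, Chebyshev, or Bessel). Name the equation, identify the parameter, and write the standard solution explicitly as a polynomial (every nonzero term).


All three coefficients share the factor 10; dividing through by 10 gives  x y'' + (1 - x) y' + 2 y = 0.
This matches the Laguerre equation x y'' + (1 - x) y' + n y = 0 with n = 2; the polynomial solution is L_2(x).
With y = sum_k a_k x^k, matching x^k gives (k+1)k a_{k+1} + (k+1) a_{k+1} - k a_k + n a_k = 0, i.e. (k+1)^2 a_{k+1} = (k - n) a_k = (k - 2) a_k. The right side vanishes at k = 2, so the series terminates at degree 2.
Standard normalization L_n(0) = 1 gives a_0 = 1. Work upward with a_{k+1} = (k - 2) a_k / (k+1)^2:
  a_1 = (0 - 2)(1) / 1^2 = -2/1 = -2
  a_2 = (1 - 2)(-2) / 2^2 = 2/4 = 1/2
Hence L_2(x) = x^2/2 - 2 x + 1.

L_2(x); series = x^2/2 - 2 x + 1


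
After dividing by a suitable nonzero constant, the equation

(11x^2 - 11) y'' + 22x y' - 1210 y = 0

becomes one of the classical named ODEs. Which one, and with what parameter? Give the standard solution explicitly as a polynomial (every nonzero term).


All three coefficients share the factor -11; dividing through by -11 gives  (1 - x^2) y'' - 2x y' + 110 y = 0.
This matches the Legendre equation (1 - x^2) y'' - 2x y' + n(n+1) y = 0 (note the -2x y' term) with n(n+1) = 110, so n = 10; the polynomial solution is P_10(x).
With y = sum_k a_k x^k, matching x^k gives (k+2)(k+1) a_{k+2} = [k(k+1) - n(n+1)] a_k = (k - 10)(k + 11) a_k. The right side vanishes at k = 10, so the series with the parity of 10 terminates at degree 10.
Standard normalization (P_n(1) = 1): leading coefficient (2n)!/(2^n (n!)^2) = 2432902008176640000/(1024*13168189440000) = 46189/256, so a_10 = 46189/256. Work downward with a_k = (k+1)(k+2) a_{k+2} / ((k - 10)(k + 11)):
  a_8 = (9)(10)(46189/256) / ((8 - 10)(8 + 11)) = (2078505/128)/(-38) = -109395/256
  a_6 = (7)(8)(-109395/256) / ((6 - 10)(6 + 11)) = (-765765/32)/(-68) = 45045/128
  a_4 = (5)(6)(45045/128) / ((4 - 10)(4 + 11)) = (675675/64)/(-90) = -15015/128
  a_2 = (3)(4)(-15015/128) / ((2 - 10)(2 + 11)) = (-45045/32)/(-104) = 3465/256
  a_0 = (1)(2)(3465/256) / ((0 - 10)(0 + 11)) = (3465/128)/(-110) = -63/256
Hence P_10(x) = 46189 x^10/256 - 109395 x^8/256 + 45045 x^6/128 - 15015 x^4/128 + 3465 x^2/256 - 63/256.

P_10(x); series = 46189 x^10/256 - 109395 x^8/256 + 45045 x^6/128 - 15015 x^4/128 + 3465 x^2/256 - 63/256


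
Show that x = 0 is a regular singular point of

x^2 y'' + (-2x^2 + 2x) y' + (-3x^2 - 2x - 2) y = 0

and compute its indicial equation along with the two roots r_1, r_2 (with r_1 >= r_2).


Divide by x^2 to reach normal form y'' + P_1(x) y' + P_2(x) y = 0 with P_1(x) = -2 + 2/x and P_2(x) = -3 - 2/x - 2/x^2.
x = 0 is a singular point because the y'-coefficient -2 + 2/x has a pole at x = 0 and the y-coefficient -3 - 2/x - 2/x^2 has a pole at x = 0.
It is a regular singular point because x P_1(x) = p(x) = 2 - 2x and x^2 P_2(x) = q(x) = -3x^2 - 2x - 2 are polynomials, hence analytic at x = 0.
p(0) = 2,  q(0) = -2.
Indicial equation: r(r-1) + p(0) r + q(0) = 0, i.e. r^2 + (p(0) - 1) r + q(0) = 0, i.e. r^2 + 1 r - 2 = 0.
Discriminant: (1)^2 - 4(-2) = 9, so r = (-1 ± 3)/2.
Solving: r_1 = 1, r_2 = -2.

indicial: r^2 + 1 r - 2 = 0; roots r_1 = 1, r_2 = -2


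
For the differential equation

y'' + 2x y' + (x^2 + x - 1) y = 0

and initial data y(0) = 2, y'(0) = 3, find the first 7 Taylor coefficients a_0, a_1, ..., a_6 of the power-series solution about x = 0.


Ansatz: y(x) = sum_{n>=0} a_n x^n, so y'(x) = sum_{n>=1} n a_n x^(n-1) and y''(x) = sum_{n>=2} n(n-1) a_n x^(n-2).
Substitute into P(x) y'' + Q(x) y' + R(x) y = 0 with P(x) = 1, Q(x) = 2x, R(x) = x^2 + x - 1, and match powers of x.
Initial conditions: a_0 = 2, a_1 = 3.
Setting the coefficient of each power of x to zero and solving order by order (substituting the coefficients already found):
  x^0: 2 a_2 - a_0 = 0  ->  2 a_2 = a_0 = 2  ->  a_2 = 1
  x^1: 6 a_3 + a_1 + a_0 = 0  ->  6 a_3 = -a_1 - a_0 = -5  ->  a_3 = -5/6
  x^2: 12 a_4 + 3 a_2 + a_1 + a_0 = 0  ->  12 a_4 = -3 a_2 - a_1 - a_0 = -8  ->  a_4 = -2/3
  x^3: 20 a_5 + 5 a_3 + a_2 + a_1 = 0  ->  20 a_5 = -5 a_3 - a_2 - a_1 = 1/6  ->  a_5 = 1/120
  x^4: 30 a_6 + 7 a_4 + a_3 + a_2 = 0  ->  30 a_6 = -7 a_4 - a_3 - a_2 = 9/2  ->  a_6 = 3/20
Truncated series: y(x) = 2 + 3 x + x^2 - (5/6) x^3 - (2/3) x^4 + (1/120) x^5 + (3/20) x^6 + O(x^7).

a_0 = 2; a_1 = 3; a_2 = 1; a_3 = -5/6; a_4 = -2/3; a_5 = 1/120; a_6 = 3/20


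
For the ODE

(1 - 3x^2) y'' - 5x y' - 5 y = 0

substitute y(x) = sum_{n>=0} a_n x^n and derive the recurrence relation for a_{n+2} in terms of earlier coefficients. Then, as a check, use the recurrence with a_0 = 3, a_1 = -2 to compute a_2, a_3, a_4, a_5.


Substitute y = sum_n a_n x^n.
(1 - 3 x^2) y'' contributes (n+2)(n+1) a_{n+2} - 3 n(n-1) a_n at x^n.
-5 x y'(x) contributes -5 n a_n at x^n.
-5 y(x) contributes -5 a_n at x^n.
Matching x^n: (n+2)(n+1) a_{n+2} + (-3 n(n-1) - 5 n - 5) a_n = 0.
Thus a_{n+2} = (3 n(n-1) + 5 n + 5) / ((n+1)(n+2)) * a_n.

Check with a_0 = 3, a_1 = -2 (apply the recurrence for n = 0, 1, 2, 3): a_0 = 3, a_1 = -2, a_2 = 15/2, a_3 = -10/3, a_4 = 105/8, a_5 = -19/3.

a_(n+2) = (3 n(n-1) + 5 n + 5) / ((n+1)(n+2)) * a_n; check: a_0 = 3, a_1 = -2, a_2 = 15/2, a_3 = -10/3, a_4 = 105/8, a_5 = -19/3


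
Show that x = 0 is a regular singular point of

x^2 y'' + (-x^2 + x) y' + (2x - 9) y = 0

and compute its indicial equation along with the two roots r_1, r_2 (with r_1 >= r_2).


Divide by x^2 to reach normal form y'' + P_1(x) y' + P_2(x) y = 0 with P_1(x) = -1 + 1/x and P_2(x) = 2/x - 9/x^2.
x = 0 is a singular point because the y'-coefficient -1 + 1/x has a pole at x = 0 and the y-coefficient 2/x - 9/x^2 has a pole at x = 0.
It is a regular singular point because x P_1(x) = p(x) = 1 - x and x^2 P_2(x) = q(x) = 2x - 9 are polynomials, hence analytic at x = 0.
p(0) = 1,  q(0) = -9.
Indicial equation: r(r-1) + p(0) r + q(0) = 0, i.e. r^2 + (p(0) - 1) r + q(0) = 0, i.e. r^2 - 9 = 0.
Discriminant: (0)^2 - 4(-9) = 36, so r = (0 ± 6)/2.
Solving: r_1 = 3, r_2 = -3.

indicial: r^2 - 9 = 0; roots r_1 = 3, r_2 = -3


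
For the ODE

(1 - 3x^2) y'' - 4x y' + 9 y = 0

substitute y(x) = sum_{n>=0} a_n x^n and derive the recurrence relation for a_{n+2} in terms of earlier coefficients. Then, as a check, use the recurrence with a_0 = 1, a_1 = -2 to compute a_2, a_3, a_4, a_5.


Substitute y = sum_n a_n x^n.
(1 - 3 x^2) y'' contributes (n+2)(n+1) a_{n+2} - 3 n(n-1) a_n at x^n.
-4 x y'(x) contributes -4 n a_n at x^n.
9 y(x) contributes 9 a_n at x^n.
Matching x^n: (n+2)(n+1) a_{n+2} + (-3 n(n-1) - 4 n + 9) a_n = 0.
Thus a_{n+2} = (3 n(n-1) + 4 n - 9) / ((n+1)(n+2)) * a_n.

Check with a_0 = 1, a_1 = -2 (apply the recurrence for n = 0, 1, 2, 3): a_0 = 1, a_1 = -2, a_2 = -9/2, a_3 = 5/3, a_4 = -15/8, a_5 = 7/4.

a_(n+2) = (3 n(n-1) + 4 n - 9) / ((n+1)(n+2)) * a_n; check: a_0 = 1, a_1 = -2, a_2 = -9/2, a_3 = 5/3, a_4 = -15/8, a_5 = 7/4


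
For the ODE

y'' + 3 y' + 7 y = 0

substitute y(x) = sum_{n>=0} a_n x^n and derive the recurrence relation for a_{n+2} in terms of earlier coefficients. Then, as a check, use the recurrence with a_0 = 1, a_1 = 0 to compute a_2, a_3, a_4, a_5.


Substitute y = sum_n a_n x^n.
y''(x) has coefficient (n+2)(n+1) a_{n+2} at x^n;
3 y'(x) has coefficient 3 (n+1) a_{n+1} at x^n;
7 y(x) has coefficient 7 a_n at x^n.
Matching x^n: (n+2)(n+1) a_{n+2} + 3 (n+1) a_{n+1} + 7 a_n = 0.
Thus a_{n+2} = [-3 (n+1) a_{n+1} - 7 a_n] / ((n+1)(n+2)).

Check with a_0 = 1, a_1 = 0 (apply the recurrence for n = 0, 1, 2, 3): a_0 = 1, a_1 = 0, a_2 = -7/2, a_3 = 7/2, a_4 = -7/12, a_5 = -7/8.

a_(n+2) = [-3 (n+1) a_(n+1) - 7 a_n] / ((n+1)(n+2)); check: a_0 = 1, a_1 = 0, a_2 = -7/2, a_3 = 7/2, a_4 = -7/12, a_5 = -7/8


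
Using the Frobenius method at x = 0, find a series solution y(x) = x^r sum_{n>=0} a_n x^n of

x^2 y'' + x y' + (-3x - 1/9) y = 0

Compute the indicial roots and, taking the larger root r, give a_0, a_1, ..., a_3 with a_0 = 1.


Write in Frobenius form y'' + (p(x)/x) y' + (q(x)/x^2) y = 0:
  p(x) = 1,  q(x) = -3x - 1/9.
Indicial equation: r(r-1) + (1) r + (-1/9) = 0 -> roots r_1 = 1/3, r_2 = -1/3.
Take r = r_1 = 1/3. Let y(x) = x^r sum_{n>=0} a_n x^n with a_0 = 1.
Substitute y = x^r sum a_n x^n and match x^{r+n}. The recurrence is
  D(n) a_n - 3 a_{n-1} = 0,  where D(n) = (r+n)(r+n-1) + (1)(r+n) + (-1/9).
  a_n = 3 / D(n) * a_{n-1}.
Since the indicial polynomial factors as (r - r_1)(r - r_2), D(n) = (r_1 + n - r_1)(r_1 + n - r_2) = n(n + 2/3).
Evaluating step by step (a_0 = 1):
  n = 1: D(1) = 1(1 + 2/3) = 5/3; numerator = 3(1) = 3; a_1 = (3)/(5/3) = 9/5
  n = 2: D(2) = 2(2 + 2/3) = 16/3; numerator = 3(9/5) = 27/5; a_2 = (27/5)/(16/3) = 81/80
  n = 3: D(3) = 3(3 + 2/3) = 11; numerator = 3(81/80) = 243/80; a_3 = (243/80)/(11) = 243/880

r = 1/3; a_0 = 1; a_1 = 9/5; a_2 = 81/80; a_3 = 243/880


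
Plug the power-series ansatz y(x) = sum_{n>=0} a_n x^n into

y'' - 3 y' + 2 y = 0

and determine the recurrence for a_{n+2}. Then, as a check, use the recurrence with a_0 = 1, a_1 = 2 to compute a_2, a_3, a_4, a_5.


Substitute y = sum_n a_n x^n.
y''(x) has coefficient (n+2)(n+1) a_{n+2} at x^n;
-3 y'(x) has coefficient -3 (n+1) a_{n+1} at x^n;
2 y(x) has coefficient 2 a_n at x^n.
Matching x^n: (n+2)(n+1) a_{n+2} - 3 (n+1) a_{n+1} + 2 a_n = 0.
Thus a_{n+2} = [3 (n+1) a_{n+1} - 2 a_n] / ((n+1)(n+2)).

Check with a_0 = 1, a_1 = 2 (apply the recurrence for n = 0, 1, 2, 3): a_0 = 1, a_1 = 2, a_2 = 2, a_3 = 4/3, a_4 = 2/3, a_5 = 4/15.

a_(n+2) = [3 (n+1) a_(n+1) - 2 a_n] / ((n+1)(n+2)); check: a_0 = 1, a_1 = 2, a_2 = 2, a_3 = 4/3, a_4 = 2/3, a_5 = 4/15


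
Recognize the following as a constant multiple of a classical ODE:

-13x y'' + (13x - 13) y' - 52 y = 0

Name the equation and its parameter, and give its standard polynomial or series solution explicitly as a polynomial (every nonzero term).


All three coefficients share the factor -13; dividing through by -13 gives  x y'' + (1 - x) y' + 4 y = 0.
This matches the Laguerre equation x y'' + (1 - x) y' + n y = 0 with n = 4; the polynomial solution is L_4(x).
With y = sum_k a_k x^k, matching x^k gives (k+1)k a_{k+1} + (k+1) a_{k+1} - k a_k + n a_k = 0, i.e. (k+1)^2 a_{k+1} = (k - n) a_k = (k - 4) a_k. The right side vanishes at k = 4, so the series terminates at degree 4.
Standard normalization L_n(0) = 1 gives a_0 = 1. Work upward with a_{k+1} = (k - 4) a_k / (k+1)^2:
  a_1 = (0 - 4)(1) / 1^2 = -4/1 = -4
  a_2 = (1 - 4)(-4) / 2^2 = 12/4 = 3
  a_3 = (2 - 4)(3) / 3^2 = -6/9 = -2/3
  a_4 = (3 - 4)(-2/3) / 4^2 = (2/3)/16 = 1/24
Hence L_4(x) = x^4/24 - 2 x^3/3 + 3 x^2 - 4 x + 1.

L_4(x); series = x^4/24 - 2 x^3/3 + 3 x^2 - 4 x + 1


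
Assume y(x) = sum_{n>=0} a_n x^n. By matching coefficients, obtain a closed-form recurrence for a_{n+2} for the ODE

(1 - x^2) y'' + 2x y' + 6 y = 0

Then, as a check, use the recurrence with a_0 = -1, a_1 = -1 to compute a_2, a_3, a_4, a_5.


Substitute y = sum_n a_n x^n.
(1 - 1 x^2) y'' contributes (n+2)(n+1) a_{n+2} - n(n-1) a_n at x^n.
2 x y'(x) contributes 2 n a_n at x^n.
6 y(x) contributes 6 a_n at x^n.
Matching x^n: (n+2)(n+1) a_{n+2} + (-n(n-1) + 2 n + 6) a_n = 0.
Thus a_{n+2} = (n(n-1) - 2 n - 6) / ((n+1)(n+2)) * a_n.

Check with a_0 = -1, a_1 = -1 (apply the recurrence for n = 0, 1, 2, 3): a_0 = -1, a_1 = -1, a_2 = 3, a_3 = 4/3, a_4 = -2, a_5 = -2/5.

a_(n+2) = (n(n-1) - 2 n - 6) / ((n+1)(n+2)) * a_n; check: a_0 = -1, a_1 = -1, a_2 = 3, a_3 = 4/3, a_4 = -2, a_5 = -2/5


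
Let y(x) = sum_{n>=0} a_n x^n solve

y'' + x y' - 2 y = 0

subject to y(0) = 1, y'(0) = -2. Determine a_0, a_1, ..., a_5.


Ansatz: y(x) = sum_{n>=0} a_n x^n, so y'(x) = sum_{n>=1} n a_n x^(n-1) and y''(x) = sum_{n>=2} n(n-1) a_n x^(n-2).
Substitute into P(x) y'' + Q(x) y' + R(x) y = 0 with P(x) = 1, Q(x) = x, R(x) = -2, and match powers of x.
Initial conditions: a_0 = 1, a_1 = -2.
Setting the coefficient of each power of x to zero and solving order by order (substituting the coefficients already found):
  x^0: 2 a_2 - 2 a_0 = 0  ->  2 a_2 = 2 a_0 = 2  ->  a_2 = 1
  x^1: 6 a_3 - a_1 = 0  ->  6 a_3 = a_1 = -2  ->  a_3 = -1/3
  x^2: 12 a_4 = 0  ->  a_4 = 0
  x^3: 20 a_5 + a_3 = 0  ->  20 a_5 = -a_3 = 1/3  ->  a_5 = 1/60
Truncated series: y(x) = 1 - 2 x + x^2 - (1/3) x^3 + (1/60) x^5 + O(x^6).

a_0 = 1; a_1 = -2; a_2 = 1; a_3 = -1/3; a_4 = 0; a_5 = 1/60


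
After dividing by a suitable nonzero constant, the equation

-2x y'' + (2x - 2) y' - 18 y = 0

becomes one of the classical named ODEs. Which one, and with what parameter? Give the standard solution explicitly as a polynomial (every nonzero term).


All three coefficients share the factor -2; dividing through by -2 gives  x y'' + (1 - x) y' + 9 y = 0.
This matches the Laguerre equation x y'' + (1 - x) y' + n y = 0 with n = 9; the polynomial solution is L_9(x).
With y = sum_k a_k x^k, matching x^k gives (k+1)k a_{k+1} + (k+1) a_{k+1} - k a_k + n a_k = 0, i.e. (k+1)^2 a_{k+1} = (k - n) a_k = (k - 9) a_k. The right side vanishes at k = 9, so the series terminates at degree 9.
Standard normalization L_n(0) = 1 gives a_0 = 1. Work upward with a_{k+1} = (k - 9) a_k / (k+1)^2:
  a_1 = (0 - 9)(1) / 1^2 = -9/1 = -9
  a_2 = (1 - 9)(-9) / 2^2 = 72/4 = 18
  a_3 = (2 - 9)(18) / 3^2 = -126/9 = -14
  a_4 = (3 - 9)(-14) / 4^2 = 84/16 = 21/4
  a_5 = (4 - 9)(21/4) / 5^2 = (-105/4)/25 = -21/20
  a_6 = (5 - 9)(-21/20) / 6^2 = (21/5)/36 = 7/60
  a_7 = (6 - 9)(7/60) / 7^2 = (-7/20)/49 = -1/140
  a_8 = (7 - 9)(-1/140) / 8^2 = (1/70)/64 = 1/4480
  a_9 = (8 - 9)(1/4480) / 9^2 = (-1/4480)/81 = -1/362880
Hence L_9(x) = -x^9/362880 + x^8/4480 - x^7/140 + 7 x^6/60 - 21 x^5/20 + 21 x^4/4 - 14 x^3 + 18 x^2 - 9 x + 1.

L_9(x); series = -x^9/362880 + x^8/4480 - x^7/140 + 7 x^6/60 - 21 x^5/20 + 21 x^4/4 - 14 x^3 + 18 x^2 - 9 x + 1


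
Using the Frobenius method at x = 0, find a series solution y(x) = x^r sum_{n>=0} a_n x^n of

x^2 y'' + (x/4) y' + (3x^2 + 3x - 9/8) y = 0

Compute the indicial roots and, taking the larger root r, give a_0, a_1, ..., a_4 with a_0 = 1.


Write in Frobenius form y'' + (p(x)/x) y' + (q(x)/x^2) y = 0:
  p(x) = 1/4,  q(x) = 3x^2 + 3x - 9/8.
Indicial equation: r(r-1) + (1/4) r + (-9/8) = 0 -> roots r_1 = 3/2, r_2 = -3/4.
Take r = r_1 = 3/2. Let y(x) = x^r sum_{n>=0} a_n x^n with a_0 = 1.
Substitute y = x^r sum a_n x^n and match x^{r+n}. The recurrence is
  D(n) a_n + 3 a_{n-1} + 3 a_{n-2} = 0,  where D(n) = (r+n)(r+n-1) + (1/4)(r+n) + (-9/8).
  a_n = [-3 a_{n-1} - 3 a_{n-2}] / D(n).
Since the indicial polynomial factors as (r - r_1)(r - r_2), D(n) = (r_1 + n - r_1)(r_1 + n - r_2) = n(n + 9/4).
Evaluating step by step (a_0 = 1):
  n = 1: D(1) = 1(1 + 9/4) = 13/4; numerator = -3(1) = -3; a_1 = (-3)/(13/4) = -12/13
  n = 2: D(2) = 2(2 + 9/4) = 17/2; numerator = -3(-12/13) - 3(1) = -3/13; a_2 = (-3/13)/(17/2) = -6/221
  n = 3: D(3) = 3(3 + 9/4) = 63/4; numerator = -3(-6/221) - 3(-12/13) = 630/221; a_3 = (630/221)/(63/4) = 40/221
  n = 4: D(4) = 4(4 + 9/4) = 25; numerator = -3(40/221) - 3(-6/221) = -6/13; a_4 = (-6/13)/(25) = -6/325

r = 3/2; a_0 = 1; a_1 = -12/13; a_2 = -6/221; a_3 = 40/221; a_4 = -6/325


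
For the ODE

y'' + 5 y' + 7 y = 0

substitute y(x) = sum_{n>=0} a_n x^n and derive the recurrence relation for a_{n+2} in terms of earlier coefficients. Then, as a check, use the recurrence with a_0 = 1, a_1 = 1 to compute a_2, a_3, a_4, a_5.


Substitute y = sum_n a_n x^n.
y''(x) has coefficient (n+2)(n+1) a_{n+2} at x^n;
5 y'(x) has coefficient 5 (n+1) a_{n+1} at x^n;
7 y(x) has coefficient 7 a_n at x^n.
Matching x^n: (n+2)(n+1) a_{n+2} + 5 (n+1) a_{n+1} + 7 a_n = 0.
Thus a_{n+2} = [-5 (n+1) a_{n+1} - 7 a_n] / ((n+1)(n+2)).

Check with a_0 = 1, a_1 = 1 (apply the recurrence for n = 0, 1, 2, 3): a_0 = 1, a_1 = 1, a_2 = -6, a_3 = 53/6, a_4 = -181/24, a_5 = 89/20.

a_(n+2) = [-5 (n+1) a_(n+1) - 7 a_n] / ((n+1)(n+2)); check: a_0 = 1, a_1 = 1, a_2 = -6, a_3 = 53/6, a_4 = -181/24, a_5 = 89/20


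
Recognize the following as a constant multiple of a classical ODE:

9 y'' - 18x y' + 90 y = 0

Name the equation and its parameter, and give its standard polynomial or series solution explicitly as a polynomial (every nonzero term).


All three coefficients share the factor 9; dividing through by 9 gives  y'' - 2x y' + 10 y = 0.
This matches the Hermite equation y'' - 2x y' + 2n y = 0 with 2n = 10, so n = 5; the polynomial solution is H_5(x).
With y = sum_k a_k x^k, matching x^k gives (k+2)(k+1) a_{k+2} = 2(k - n) a_k = 2(k - 5) a_k. The right side vanishes at k = 5, so the series with the parity of 5 terminates at degree 5.
Standard normalization: leading coefficient of H_n is 2^n, so a_5 = 2^5 = 32. Work downward with a_k = (k+1)(k+2) a_{k+2} / (2(k - n)):
  a_3 = (4)(5)(32) / (2(3 - 5)) = 640/(-4) = -160
  a_1 = (2)(3)(-160) / (2(1 - 5)) = -960/(-8) = 120
Hence H_5(x) = 32 x^5 - 160 x^3 + 120 x.

H_5(x); series = 32 x^5 - 160 x^3 + 120 x


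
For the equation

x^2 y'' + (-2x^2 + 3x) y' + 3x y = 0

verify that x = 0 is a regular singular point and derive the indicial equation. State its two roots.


Divide by x^2 to reach normal form y'' + P_1(x) y' + P_2(x) y = 0 with P_1(x) = -2 + 3/x and P_2(x) = 3/x.
x = 0 is a singular point because the y'-coefficient -2 + 3/x has a pole at x = 0 and the y-coefficient 3/x has a pole at x = 0.
It is a regular singular point because x P_1(x) = p(x) = 3 - 2x and x^2 P_2(x) = q(x) = 3x are polynomials, hence analytic at x = 0.
p(0) = 3,  q(0) = 0.
Indicial equation: r(r-1) + p(0) r + q(0) = 0, i.e. r^2 + (p(0) - 1) r + q(0) = 0, i.e. r^2 + 2 r = 0.
Discriminant: (2)^2 - 4(0) = 4, so r = (-2 ± 2)/2.
Solving: r_1 = 0, r_2 = -2.

indicial: r^2 + 2 r = 0; roots r_1 = 0, r_2 = -2


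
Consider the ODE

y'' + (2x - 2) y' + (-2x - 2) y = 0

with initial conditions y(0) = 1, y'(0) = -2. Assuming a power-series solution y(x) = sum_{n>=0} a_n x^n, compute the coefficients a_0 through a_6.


Ansatz: y(x) = sum_{n>=0} a_n x^n, so y'(x) = sum_{n>=1} n a_n x^(n-1) and y''(x) = sum_{n>=2} n(n-1) a_n x^(n-2).
Substitute into P(x) y'' + Q(x) y' + R(x) y = 0 with P(x) = 1, Q(x) = 2x - 2, R(x) = -2x - 2, and match powers of x.
Initial conditions: a_0 = 1, a_1 = -2.
Setting the coefficient of each power of x to zero and solving order by order (substituting the coefficients already found):
  x^0: 2 a_2 - 2 a_1 - 2 a_0 = 0  ->  2 a_2 = 2 a_1 + 2 a_0 = -2  ->  a_2 = -1
  x^1: 6 a_3 - 4 a_2 - 2 a_0 = 0  ->  6 a_3 = 4 a_2 + 2 a_0 = -2  ->  a_3 = -1/3
  x^2: 12 a_4 - 6 a_3 + 2 a_2 - 2 a_1 = 0  ->  12 a_4 = 6 a_3 - 2 a_2 + 2 a_1 = -4  ->  a_4 = -1/3
  x^3: 20 a_5 - 8 a_4 + 4 a_3 - 2 a_2 = 0  ->  20 a_5 = 8 a_4 - 4 a_3 + 2 a_2 = -10/3  ->  a_5 = -1/6
  x^4: 30 a_6 - 10 a_5 + 6 a_4 - 2 a_3 = 0  ->  30 a_6 = 10 a_5 - 6 a_4 + 2 a_3 = -1/3  ->  a_6 = -1/90
Truncated series: y(x) = 1 - 2 x - x^2 - (1/3) x^3 - (1/3) x^4 - (1/6) x^5 - (1/90) x^6 + O(x^7).

a_0 = 1; a_1 = -2; a_2 = -1; a_3 = -1/3; a_4 = -1/3; a_5 = -1/6; a_6 = -1/90


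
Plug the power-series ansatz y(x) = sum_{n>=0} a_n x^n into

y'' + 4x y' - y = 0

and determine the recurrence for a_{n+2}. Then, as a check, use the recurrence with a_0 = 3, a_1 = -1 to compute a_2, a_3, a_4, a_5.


Substitute y = sum_n a_n x^n.
y''(x) has coefficient (n+2)(n+1) a_{n+2} at x^n;
4 x y'(x) has coefficient 4 n a_n at x^n (shift);
-y(x) has coefficient -1 a_n at x^n.
Matching x^n: (n+2)(n+1) a_{n+2} + (4n - 1) a_n = 0.
Thus a_{n+2} = (-4n + 1) / ((n+1)(n+2)) * a_n.

Check with a_0 = 3, a_1 = -1 (apply the recurrence for n = 0, 1, 2, 3): a_0 = 3, a_1 = -1, a_2 = 3/2, a_3 = 1/2, a_4 = -7/8, a_5 = -11/40.

a_(n+2) = (-4n + 1) / ((n+1)(n+2)) * a_n; check: a_0 = 3, a_1 = -1, a_2 = 3/2, a_3 = 1/2, a_4 = -7/8, a_5 = -11/40


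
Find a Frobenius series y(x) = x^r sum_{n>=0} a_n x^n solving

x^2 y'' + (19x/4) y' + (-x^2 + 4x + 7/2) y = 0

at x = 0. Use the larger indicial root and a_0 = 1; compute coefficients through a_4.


Write in Frobenius form y'' + (p(x)/x) y' + (q(x)/x^2) y = 0:
  p(x) = 19/4,  q(x) = -x^2 + 4x + 7/2.
Indicial equation: r(r-1) + (19/4) r + (7/2) = 0 -> roots r_1 = -7/4, r_2 = -2.
Take r = r_1 = -7/4. Let y(x) = x^r sum_{n>=0} a_n x^n with a_0 = 1.
Substitute y = x^r sum a_n x^n and match x^{r+n}. The recurrence is
  D(n) a_n + 4 a_{n-1} - 1 a_{n-2} = 0,  where D(n) = (r+n)(r+n-1) + (19/4)(r+n) + (7/2).
  a_n = [-4 a_{n-1} + 1 a_{n-2}] / D(n).
Since the indicial polynomial factors as (r - r_1)(r - r_2), D(n) = (r_1 + n - r_1)(r_1 + n - r_2) = n(n + 1/4).
Evaluating step by step (a_0 = 1):
  n = 1: D(1) = 1(1 + 1/4) = 5/4; numerator = -4(1) = -4; a_1 = (-4)/(5/4) = -16/5
  n = 2: D(2) = 2(2 + 1/4) = 9/2; numerator = -4(-16/5) + 1(1) = 69/5; a_2 = (69/5)/(9/2) = 46/15
  n = 3: D(3) = 3(3 + 1/4) = 39/4; numerator = -4(46/15) + 1(-16/5) = -232/15; a_3 = (-232/15)/(39/4) = -928/585
  n = 4: D(4) = 4(4 + 1/4) = 17; numerator = -4(-928/585) + 1(46/15) = 5506/585; a_4 = (5506/585)/(17) = 5506/9945

r = -7/4; a_0 = 1; a_1 = -16/5; a_2 = 46/15; a_3 = -928/585; a_4 = 5506/9945


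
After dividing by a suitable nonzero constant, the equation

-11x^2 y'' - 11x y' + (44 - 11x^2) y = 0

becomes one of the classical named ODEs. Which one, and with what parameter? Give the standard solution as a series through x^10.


All three coefficients share the factor -11; dividing through by -11 gives  x^2 y'' + x y' + (x^2 - 4) y = 0.
This matches the Bessel equation x^2 y'' + x y' + (x^2 - nu^2) y = 0 with nu^2 = 4, so nu = 2; the solution bounded at x = 0 is J_2(x).
Frobenius at x = 0: indicial roots ±nu; for r = nu the recurrence k(k + 2nu) c_k = -c_{k-2} gives the standard series J_nu(x) = sum_{k>=0} (-1)^k / (k! (k+nu)!) (x/2)^(2k+nu). Evaluate the first 5 terms:
  k = 0: (-1)^0 / (0! * 2! * 2^2) x^2 = 1/(1*2*4) x^2 = (1/8) x^2
  k = 1: (-1)^1 / (1! * 3! * 2^4) x^4 = -1/(1*6*16) x^4 = (-1/96) x^4
  k = 2: (-1)^2 / (2! * 4! * 2^6) x^6 = 1/(2*24*64) x^6 = (1/3072) x^6
  k = 3: (-1)^3 / (3! * 5! * 2^8) x^8 = -1/(6*120*256) x^8 = (-1/184320) x^8
  k = 4: (-1)^4 / (4! * 6! * 2^10) x^10 = 1/(24*720*1024) x^10 = (1/17694720) x^10
Hence J_2(x) = x^10/17694720 - x^8/184320 + x^6/3072 - x^4/96 + x^2/8 + ....

J_2(x); series = x^10/17694720 - x^8/184320 + x^6/3072 - x^4/96 + x^2/8


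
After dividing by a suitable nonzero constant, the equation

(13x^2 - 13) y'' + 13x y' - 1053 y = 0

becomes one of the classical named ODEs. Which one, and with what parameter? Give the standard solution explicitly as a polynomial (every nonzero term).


All three coefficients share the factor -13; dividing through by -13 gives  (1 - x^2) y'' - x y' + 81 y = 0.
This matches the Chebyshev equation (1 - x^2) y'' - x y' + n^2 y = 0 (note the -x y' term, not -2x y') with n^2 = 81, so n = 9; the polynomial solution is T_9(x).
With y = sum_k a_k x^k, matching x^k gives (k+2)(k+1) a_{k+2} = (k^2 - n^2) a_k = (k - 9)(k + 9) a_k. The right side vanishes at k = 9, so the series with the parity of 9 terminates at degree 9.
Standard normalization: leading coefficient of T_n is 2^(n-1), so a_9 = 2^8 = 256. Work downward with a_k = (k+1)(k+2) a_{k+2} / ((k - 9)(k + 9)):
  a_7 = (8)(9)(256) / ((7 - 9)(7 + 9)) = 18432/(-32) = -576
  a_5 = (6)(7)(-576) / ((5 - 9)(5 + 9)) = -24192/(-56) = 432
  a_3 = (4)(5)(432) / ((3 - 9)(3 + 9)) = 8640/(-72) = -120
  a_1 = (2)(3)(-120) / ((1 - 9)(1 + 9)) = -720/(-80) = 9
Hence T_9(x) = 256 x^9 - 576 x^7 + 432 x^5 - 120 x^3 + 9 x.

T_9(x); series = 256 x^9 - 576 x^7 + 432 x^5 - 120 x^3 + 9 x


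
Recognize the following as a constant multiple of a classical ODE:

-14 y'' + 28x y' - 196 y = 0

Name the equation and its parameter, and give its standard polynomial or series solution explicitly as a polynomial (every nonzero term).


All three coefficients share the factor -14; dividing through by -14 gives  y'' - 2x y' + 14 y = 0.
This matches the Hermite equation y'' - 2x y' + 2n y = 0 with 2n = 14, so n = 7; the polynomial solution is H_7(x).
With y = sum_k a_k x^k, matching x^k gives (k+2)(k+1) a_{k+2} = 2(k - n) a_k = 2(k - 7) a_k. The right side vanishes at k = 7, so the series with the parity of 7 terminates at degree 7.
Standard normalization: leading coefficient of H_n is 2^n, so a_7 = 2^7 = 128. Work downward with a_k = (k+1)(k+2) a_{k+2} / (2(k - n)):
  a_5 = (6)(7)(128) / (2(5 - 7)) = 5376/(-4) = -1344
  a_3 = (4)(5)(-1344) / (2(3 - 7)) = -26880/(-8) = 3360
  a_1 = (2)(3)(3360) / (2(1 - 7)) = 20160/(-12) = -1680
Hence H_7(x) = 128 x^7 - 1344 x^5 + 3360 x^3 - 1680 x.

H_7(x); series = 128 x^7 - 1344 x^5 + 3360 x^3 - 1680 x


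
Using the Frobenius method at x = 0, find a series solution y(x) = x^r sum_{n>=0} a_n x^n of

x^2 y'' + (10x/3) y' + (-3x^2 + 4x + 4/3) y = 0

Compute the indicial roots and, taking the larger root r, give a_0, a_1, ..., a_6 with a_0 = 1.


Write in Frobenius form y'' + (p(x)/x) y' + (q(x)/x^2) y = 0:
  p(x) = 10/3,  q(x) = -3x^2 + 4x + 4/3.
Indicial equation: r(r-1) + (10/3) r + (4/3) = 0 -> roots r_1 = -1, r_2 = -4/3.
Take r = r_1 = -1. Let y(x) = x^r sum_{n>=0} a_n x^n with a_0 = 1.
Substitute y = x^r sum a_n x^n and match x^{r+n}. The recurrence is
  D(n) a_n + 4 a_{n-1} - 3 a_{n-2} = 0,  where D(n) = (r+n)(r+n-1) + (10/3)(r+n) + (4/3).
  a_n = [-4 a_{n-1} + 3 a_{n-2}] / D(n).
Since the indicial polynomial factors as (r - r_1)(r - r_2), D(n) = (r_1 + n - r_1)(r_1 + n - r_2) = n(n + 1/3).
Evaluating step by step (a_0 = 1):
  n = 1: D(1) = 1(1 + 1/3) = 4/3; numerator = -4(1) = -4; a_1 = (-4)/(4/3) = -3
  n = 2: D(2) = 2(2 + 1/3) = 14/3; numerator = -4(-3) + 3(1) = 15; a_2 = (15)/(14/3) = 45/14
  n = 3: D(3) = 3(3 + 1/3) = 10; numerator = -4(45/14) + 3(-3) = -153/7; a_3 = (-153/7)/(10) = -153/70
  n = 4: D(4) = 4(4 + 1/3) = 52/3; numerator = -4(-153/70) + 3(45/14) = 1287/70; a_4 = (1287/70)/(52/3) = 297/280
  n = 5: D(5) = 5(5 + 1/3) = 80/3; numerator = -4(297/280) + 3(-153/70) = -54/5; a_5 = (-54/5)/(80/3) = -81/200
  n = 6: D(6) = 6(6 + 1/3) = 38; numerator = -4(-81/200) + 3(297/280) = 6723/1400; a_6 = (6723/1400)/(38) = 6723/53200

r = -1; a_0 = 1; a_1 = -3; a_2 = 45/14; a_3 = -153/70; a_4 = 297/280; a_5 = -81/200; a_6 = 6723/53200


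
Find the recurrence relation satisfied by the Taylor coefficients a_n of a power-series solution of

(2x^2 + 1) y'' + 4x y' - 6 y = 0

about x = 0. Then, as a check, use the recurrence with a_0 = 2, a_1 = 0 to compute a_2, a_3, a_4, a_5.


Substitute y = sum_n a_n x^n.
(1 + 2 x^2) y'' contributes (n+2)(n+1) a_{n+2} + 2 n(n-1) a_n at x^n.
4 x y'(x) contributes 4 n a_n at x^n.
-6 y(x) contributes -6 a_n at x^n.
Matching x^n: (n+2)(n+1) a_{n+2} + (2 n(n-1) + 4 n - 6) a_n = 0.
Thus a_{n+2} = (-2 n(n-1) - 4 n + 6) / ((n+1)(n+2)) * a_n.

Check with a_0 = 2, a_1 = 0 (apply the recurrence for n = 0, 1, 2, 3): a_0 = 2, a_1 = 0, a_2 = 6, a_3 = 0, a_4 = -3, a_5 = 0.

a_(n+2) = (-2 n(n-1) - 4 n + 6) / ((n+1)(n+2)) * a_n; check: a_0 = 2, a_1 = 0, a_2 = 6, a_3 = 0, a_4 = -3, a_5 = 0


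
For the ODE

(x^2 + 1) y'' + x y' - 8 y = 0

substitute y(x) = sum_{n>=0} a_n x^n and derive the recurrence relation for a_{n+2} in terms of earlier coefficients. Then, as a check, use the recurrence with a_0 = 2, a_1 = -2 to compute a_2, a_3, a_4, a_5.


Substitute y = sum_n a_n x^n.
(1 + 1 x^2) y'' contributes (n+2)(n+1) a_{n+2} + n(n-1) a_n at x^n.
x y'(x) contributes n a_n at x^n.
-8 y(x) contributes -8 a_n at x^n.
Matching x^n: (n+2)(n+1) a_{n+2} + (n(n-1) + n - 8) a_n = 0.
Thus a_{n+2} = (-n(n-1) - n + 8) / ((n+1)(n+2)) * a_n.

Check with a_0 = 2, a_1 = -2 (apply the recurrence for n = 0, 1, 2, 3): a_0 = 2, a_1 = -2, a_2 = 8, a_3 = -7/3, a_4 = 8/3, a_5 = 7/60.

a_(n+2) = (-n(n-1) - n + 8) / ((n+1)(n+2)) * a_n; check: a_0 = 2, a_1 = -2, a_2 = 8, a_3 = -7/3, a_4 = 8/3, a_5 = 7/60


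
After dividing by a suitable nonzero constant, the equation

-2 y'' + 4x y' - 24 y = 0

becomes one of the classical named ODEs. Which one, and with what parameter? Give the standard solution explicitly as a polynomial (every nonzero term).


All three coefficients share the factor -2; dividing through by -2 gives  y'' - 2x y' + 12 y = 0.
This matches the Hermite equation y'' - 2x y' + 2n y = 0 with 2n = 12, so n = 6; the polynomial solution is H_6(x).
With y = sum_k a_k x^k, matching x^k gives (k+2)(k+1) a_{k+2} = 2(k - n) a_k = 2(k - 6) a_k. The right side vanishes at k = 6, so the series with the parity of 6 terminates at degree 6.
Standard normalization: leading coefficient of H_n is 2^n, so a_6 = 2^6 = 64. Work downward with a_k = (k+1)(k+2) a_{k+2} / (2(k - n)):
  a_4 = (5)(6)(64) / (2(4 - 6)) = 1920/(-4) = -480
  a_2 = (3)(4)(-480) / (2(2 - 6)) = -5760/(-8) = 720
  a_0 = (1)(2)(720) / (2(0 - 6)) = 1440/(-12) = -120
Hence H_6(x) = 64 x^6 - 480 x^4 + 720 x^2 - 120.

H_6(x); series = 64 x^6 - 480 x^4 + 720 x^2 - 120


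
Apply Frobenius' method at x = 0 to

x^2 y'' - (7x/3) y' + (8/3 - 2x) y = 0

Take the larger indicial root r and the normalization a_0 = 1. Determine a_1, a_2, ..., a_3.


Write in Frobenius form y'' + (p(x)/x) y' + (q(x)/x^2) y = 0:
  p(x) = -7/3,  q(x) = 8/3 - 2x.
Indicial equation: r(r-1) + (-7/3) r + (8/3) = 0 -> roots r_1 = 2, r_2 = 4/3.
Take r = r_1 = 2. Let y(x) = x^r sum_{n>=0} a_n x^n with a_0 = 1.
Substitute y = x^r sum a_n x^n and match x^{r+n}. The recurrence is
  D(n) a_n - 2 a_{n-1} = 0,  where D(n) = (r+n)(r+n-1) + (-7/3)(r+n) + (8/3).
  a_n = 2 / D(n) * a_{n-1}.
Since the indicial polynomial factors as (r - r_1)(r - r_2), D(n) = (r_1 + n - r_1)(r_1 + n - r_2) = n(n + 2/3).
Evaluating step by step (a_0 = 1):
  n = 1: D(1) = 1(1 + 2/3) = 5/3; numerator = 2(1) = 2; a_1 = (2)/(5/3) = 6/5
  n = 2: D(2) = 2(2 + 2/3) = 16/3; numerator = 2(6/5) = 12/5; a_2 = (12/5)/(16/3) = 9/20
  n = 3: D(3) = 3(3 + 2/3) = 11; numerator = 2(9/20) = 9/10; a_3 = (9/10)/(11) = 9/110

r = 2; a_0 = 1; a_1 = 6/5; a_2 = 9/20; a_3 = 9/110


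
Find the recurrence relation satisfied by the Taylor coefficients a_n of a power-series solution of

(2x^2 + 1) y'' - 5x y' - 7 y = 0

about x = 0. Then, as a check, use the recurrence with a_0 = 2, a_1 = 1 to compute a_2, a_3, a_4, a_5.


Substitute y = sum_n a_n x^n.
(1 + 2 x^2) y'' contributes (n+2)(n+1) a_{n+2} + 2 n(n-1) a_n at x^n.
-5 x y'(x) contributes -5 n a_n at x^n.
-7 y(x) contributes -7 a_n at x^n.
Matching x^n: (n+2)(n+1) a_{n+2} + (2 n(n-1) - 5 n - 7) a_n = 0.
Thus a_{n+2} = (-2 n(n-1) + 5 n + 7) / ((n+1)(n+2)) * a_n.

Check with a_0 = 2, a_1 = 1 (apply the recurrence for n = 0, 1, 2, 3): a_0 = 2, a_1 = 1, a_2 = 7, a_3 = 2, a_4 = 91/12, a_5 = 1.

a_(n+2) = (-2 n(n-1) + 5 n + 7) / ((n+1)(n+2)) * a_n; check: a_0 = 2, a_1 = 1, a_2 = 7, a_3 = 2, a_4 = 91/12, a_5 = 1


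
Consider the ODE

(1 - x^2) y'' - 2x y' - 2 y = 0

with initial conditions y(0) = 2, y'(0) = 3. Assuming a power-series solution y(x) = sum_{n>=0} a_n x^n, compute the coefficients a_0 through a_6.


Ansatz: y(x) = sum_{n>=0} a_n x^n, so y'(x) = sum_{n>=1} n a_n x^(n-1) and y''(x) = sum_{n>=2} n(n-1) a_n x^(n-2).
Substitute into P(x) y'' + Q(x) y' + R(x) y = 0 with P(x) = 1 - x^2, Q(x) = -2x, R(x) = -2, and match powers of x.
Initial conditions: a_0 = 2, a_1 = 3.
Setting the coefficient of each power of x to zero and solving order by order (substituting the coefficients already found):
  x^0: 2 a_2 - 2 a_0 = 0  ->  2 a_2 = 2 a_0 = 4  ->  a_2 = 2
  x^1: 6 a_3 - 4 a_1 = 0  ->  6 a_3 = 4 a_1 = 12  ->  a_3 = 2
  x^2: 12 a_4 - 8 a_2 = 0  ->  12 a_4 = 8 a_2 = 16  ->  a_4 = 4/3
  x^3: 20 a_5 - 14 a_3 = 0  ->  20 a_5 = 14 a_3 = 28  ->  a_5 = 7/5
  x^4: 30 a_6 - 22 a_4 = 0  ->  30 a_6 = 22 a_4 = 88/3  ->  a_6 = 44/45
Truncated series: y(x) = 2 + 3 x + 2 x^2 + 2 x^3 + (4/3) x^4 + (7/5) x^5 + (44/45) x^6 + O(x^7).

a_0 = 2; a_1 = 3; a_2 = 2; a_3 = 2; a_4 = 4/3; a_5 = 7/5; a_6 = 44/45


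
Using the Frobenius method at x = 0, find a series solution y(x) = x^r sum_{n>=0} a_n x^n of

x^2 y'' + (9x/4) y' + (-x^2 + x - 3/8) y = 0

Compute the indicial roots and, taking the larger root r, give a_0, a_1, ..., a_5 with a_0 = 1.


Write in Frobenius form y'' + (p(x)/x) y' + (q(x)/x^2) y = 0:
  p(x) = 9/4,  q(x) = -x^2 + x - 3/8.
Indicial equation: r(r-1) + (9/4) r + (-3/8) = 0 -> roots r_1 = 1/4, r_2 = -3/2.
Take r = r_1 = 1/4. Let y(x) = x^r sum_{n>=0} a_n x^n with a_0 = 1.
Substitute y = x^r sum a_n x^n and match x^{r+n}. The recurrence is
  D(n) a_n + 1 a_{n-1} - 1 a_{n-2} = 0,  where D(n) = (r+n)(r+n-1) + (9/4)(r+n) + (-3/8).
  a_n = [-1 a_{n-1} + 1 a_{n-2}] / D(n).
Since the indicial polynomial factors as (r - r_1)(r - r_2), D(n) = (r_1 + n - r_1)(r_1 + n - r_2) = n(n + 7/4).
Evaluating step by step (a_0 = 1):
  n = 1: D(1) = 1(1 + 7/4) = 11/4; numerator = -1(1) = -1; a_1 = (-1)/(11/4) = -4/11
  n = 2: D(2) = 2(2 + 7/4) = 15/2; numerator = -1(-4/11) + 1(1) = 15/11; a_2 = (15/11)/(15/2) = 2/11
  n = 3: D(3) = 3(3 + 7/4) = 57/4; numerator = -1(2/11) + 1(-4/11) = -6/11; a_3 = (-6/11)/(57/4) = -8/209
  n = 4: D(4) = 4(4 + 7/4) = 23; numerator = -1(-8/209) + 1(2/11) = 46/209; a_4 = (46/209)/(23) = 2/209
  n = 5: D(5) = 5(5 + 7/4) = 135/4; numerator = -1(2/209) + 1(-8/209) = -10/209; a_5 = (-10/209)/(135/4) = -8/5643

r = 1/4; a_0 = 1; a_1 = -4/11; a_2 = 2/11; a_3 = -8/209; a_4 = 2/209; a_5 = -8/5643


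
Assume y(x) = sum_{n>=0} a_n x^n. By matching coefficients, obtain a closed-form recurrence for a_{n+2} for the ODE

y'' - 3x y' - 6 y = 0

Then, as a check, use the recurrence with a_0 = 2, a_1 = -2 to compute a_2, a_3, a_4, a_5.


Substitute y = sum_n a_n x^n.
y''(x) has coefficient (n+2)(n+1) a_{n+2} at x^n;
-3 x y'(x) has coefficient -3 n a_n at x^n (shift);
-6 y(x) has coefficient -6 a_n at x^n.
Matching x^n: (n+2)(n+1) a_{n+2} + (-3n - 6) a_n = 0.
Thus a_{n+2} = (3n + 6) / ((n+1)(n+2)) * a_n.

Check with a_0 = 2, a_1 = -2 (apply the recurrence for n = 0, 1, 2, 3): a_0 = 2, a_1 = -2, a_2 = 6, a_3 = -3, a_4 = 6, a_5 = -9/4.

a_(n+2) = (3n + 6) / ((n+1)(n+2)) * a_n; check: a_0 = 2, a_1 = -2, a_2 = 6, a_3 = -3, a_4 = 6, a_5 = -9/4


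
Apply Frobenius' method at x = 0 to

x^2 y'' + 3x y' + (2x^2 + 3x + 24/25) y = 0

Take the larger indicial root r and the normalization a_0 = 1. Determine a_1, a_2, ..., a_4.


Write in Frobenius form y'' + (p(x)/x) y' + (q(x)/x^2) y = 0:
  p(x) = 3,  q(x) = 2x^2 + 3x + 24/25.
Indicial equation: r(r-1) + (3) r + (24/25) = 0 -> roots r_1 = -4/5, r_2 = -6/5.
Take r = r_1 = -4/5. Let y(x) = x^r sum_{n>=0} a_n x^n with a_0 = 1.
Substitute y = x^r sum a_n x^n and match x^{r+n}. The recurrence is
  D(n) a_n + 3 a_{n-1} + 2 a_{n-2} = 0,  where D(n) = (r+n)(r+n-1) + (3)(r+n) + (24/25).
  a_n = [-3 a_{n-1} - 2 a_{n-2}] / D(n).
Since the indicial polynomial factors as (r - r_1)(r - r_2), D(n) = (r_1 + n - r_1)(r_1 + n - r_2) = n(n + 2/5).
Evaluating step by step (a_0 = 1):
  n = 1: D(1) = 1(1 + 2/5) = 7/5; numerator = -3(1) = -3; a_1 = (-3)/(7/5) = -15/7
  n = 2: D(2) = 2(2 + 2/5) = 24/5; numerator = -3(-15/7) - 2(1) = 31/7; a_2 = (31/7)/(24/5) = 155/168
  n = 3: D(3) = 3(3 + 2/5) = 51/5; numerator = -3(155/168) - 2(-15/7) = 85/56; a_3 = (85/56)/(51/5) = 25/168
  n = 4: D(4) = 4(4 + 2/5) = 88/5; numerator = -3(25/168) - 2(155/168) = -55/24; a_4 = (-55/24)/(88/5) = -25/192

r = -4/5; a_0 = 1; a_1 = -15/7; a_2 = 155/168; a_3 = 25/168; a_4 = -25/192


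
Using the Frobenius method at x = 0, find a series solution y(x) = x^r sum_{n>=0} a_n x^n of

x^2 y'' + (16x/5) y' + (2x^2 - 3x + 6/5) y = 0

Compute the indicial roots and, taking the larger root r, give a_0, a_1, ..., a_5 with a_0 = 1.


Write in Frobenius form y'' + (p(x)/x) y' + (q(x)/x^2) y = 0:
  p(x) = 16/5,  q(x) = 2x^2 - 3x + 6/5.
Indicial equation: r(r-1) + (16/5) r + (6/5) = 0 -> roots r_1 = -1, r_2 = -6/5.
Take r = r_1 = -1. Let y(x) = x^r sum_{n>=0} a_n x^n with a_0 = 1.
Substitute y = x^r sum a_n x^n and match x^{r+n}. The recurrence is
  D(n) a_n - 3 a_{n-1} + 2 a_{n-2} = 0,  where D(n) = (r+n)(r+n-1) + (16/5)(r+n) + (6/5).
  a_n = [3 a_{n-1} - 2 a_{n-2}] / D(n).
Since the indicial polynomial factors as (r - r_1)(r - r_2), D(n) = (r_1 + n - r_1)(r_1 + n - r_2) = n(n + 1/5).
Evaluating step by step (a_0 = 1):
  n = 1: D(1) = 1(1 + 1/5) = 6/5; numerator = 3(1) = 3; a_1 = (3)/(6/5) = 5/2
  n = 2: D(2) = 2(2 + 1/5) = 22/5; numerator = 3(5/2) - 2(1) = 11/2; a_2 = (11/2)/(22/5) = 5/4
  n = 3: D(3) = 3(3 + 1/5) = 48/5; numerator = 3(5/4) - 2(5/2) = -5/4; a_3 = (-5/4)/(48/5) = -25/192
  n = 4: D(4) = 4(4 + 1/5) = 84/5; numerator = 3(-25/192) - 2(5/4) = -185/64; a_4 = (-185/64)/(84/5) = -925/5376
  n = 5: D(5) = 5(5 + 1/5) = 26; numerator = 3(-925/5376) - 2(-25/192) = -1375/5376; a_5 = (-1375/5376)/(26) = -1375/139776

r = -1; a_0 = 1; a_1 = 5/2; a_2 = 5/4; a_3 = -25/192; a_4 = -925/5376; a_5 = -1375/139776


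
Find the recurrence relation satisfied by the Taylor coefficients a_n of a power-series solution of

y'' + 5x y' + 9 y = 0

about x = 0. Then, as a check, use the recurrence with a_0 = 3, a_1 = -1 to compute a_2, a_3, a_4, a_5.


Substitute y = sum_n a_n x^n.
y''(x) has coefficient (n+2)(n+1) a_{n+2} at x^n;
5 x y'(x) has coefficient 5 n a_n at x^n (shift);
9 y(x) has coefficient 9 a_n at x^n.
Matching x^n: (n+2)(n+1) a_{n+2} + (5n + 9) a_n = 0.
Thus a_{n+2} = (-5n - 9) / ((n+1)(n+2)) * a_n.

Check with a_0 = 3, a_1 = -1 (apply the recurrence for n = 0, 1, 2, 3): a_0 = 3, a_1 = -1, a_2 = -27/2, a_3 = 7/3, a_4 = 171/8, a_5 = -14/5.

a_(n+2) = (-5n - 9) / ((n+1)(n+2)) * a_n; check: a_0 = 3, a_1 = -1, a_2 = -27/2, a_3 = 7/3, a_4 = 171/8, a_5 = -14/5


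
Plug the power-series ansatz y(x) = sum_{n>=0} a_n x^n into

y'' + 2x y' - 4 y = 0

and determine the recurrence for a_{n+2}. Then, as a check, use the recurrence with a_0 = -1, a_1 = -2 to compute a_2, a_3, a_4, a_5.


Substitute y = sum_n a_n x^n.
y''(x) has coefficient (n+2)(n+1) a_{n+2} at x^n;
2 x y'(x) has coefficient 2 n a_n at x^n (shift);
-4 y(x) has coefficient -4 a_n at x^n.
Matching x^n: (n+2)(n+1) a_{n+2} + (2n - 4) a_n = 0.
Thus a_{n+2} = (-2n + 4) / ((n+1)(n+2)) * a_n.

Check with a_0 = -1, a_1 = -2 (apply the recurrence for n = 0, 1, 2, 3): a_0 = -1, a_1 = -2, a_2 = -2, a_3 = -2/3, a_4 = 0, a_5 = 1/15.

a_(n+2) = (-2n + 4) / ((n+1)(n+2)) * a_n; check: a_0 = -1, a_1 = -2, a_2 = -2, a_3 = -2/3, a_4 = 0, a_5 = 1/15


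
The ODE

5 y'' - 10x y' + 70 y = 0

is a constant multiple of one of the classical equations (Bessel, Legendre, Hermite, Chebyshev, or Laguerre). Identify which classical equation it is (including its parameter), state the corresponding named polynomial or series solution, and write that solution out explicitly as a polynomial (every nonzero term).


All three coefficients share the factor 5; dividing through by 5 gives  y'' - 2x y' + 14 y = 0.
This matches the Hermite equation y'' - 2x y' + 2n y = 0 with 2n = 14, so n = 7; the polynomial solution is H_7(x).
With y = sum_k a_k x^k, matching x^k gives (k+2)(k+1) a_{k+2} = 2(k - n) a_k = 2(k - 7) a_k. The right side vanishes at k = 7, so the series with the parity of 7 terminates at degree 7.
Standard normalization: leading coefficient of H_n is 2^n, so a_7 = 2^7 = 128. Work downward with a_k = (k+1)(k+2) a_{k+2} / (2(k - n)):
  a_5 = (6)(7)(128) / (2(5 - 7)) = 5376/(-4) = -1344
  a_3 = (4)(5)(-1344) / (2(3 - 7)) = -26880/(-8) = 3360
  a_1 = (2)(3)(3360) / (2(1 - 7)) = 20160/(-12) = -1680
Hence H_7(x) = 128 x^7 - 1344 x^5 + 3360 x^3 - 1680 x.

H_7(x); series = 128 x^7 - 1344 x^5 + 3360 x^3 - 1680 x
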